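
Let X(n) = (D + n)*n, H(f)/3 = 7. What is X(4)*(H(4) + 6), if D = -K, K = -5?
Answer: 972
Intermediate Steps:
H(f) = 21 (H(f) = 3*7 = 21)
D = 5 (D = -1*(-5) = 5)
X(n) = n*(5 + n) (X(n) = (5 + n)*n = n*(5 + n))
X(4)*(H(4) + 6) = (4*(5 + 4))*(21 + 6) = (4*9)*27 = 36*27 = 972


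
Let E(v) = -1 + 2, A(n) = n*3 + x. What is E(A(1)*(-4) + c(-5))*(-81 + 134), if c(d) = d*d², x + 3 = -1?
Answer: 53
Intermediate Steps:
x = -4 (x = -3 - 1 = -4)
A(n) = -4 + 3*n (A(n) = n*3 - 4 = 3*n - 4 = -4 + 3*n)
c(d) = d³
E(v) = 1
E(A(1)*(-4) + c(-5))*(-81 + 134) = 1*(-81 + 134) = 1*53 = 53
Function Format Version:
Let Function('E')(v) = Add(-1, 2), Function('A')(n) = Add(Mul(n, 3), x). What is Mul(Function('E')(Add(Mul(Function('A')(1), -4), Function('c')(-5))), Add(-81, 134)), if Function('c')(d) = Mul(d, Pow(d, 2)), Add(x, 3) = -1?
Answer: 53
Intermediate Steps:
x = -4 (x = Add(-3, -1) = -4)
Function('A')(n) = Add(-4, Mul(3, n)) (Function('A')(n) = Add(Mul(n, 3), -4) = Add(Mul(3, n), -4) = Add(-4, Mul(3, n)))
Function('c')(d) = Pow(d, 3)
Function('E')(v) = 1
Mul(Function('E')(Add(Mul(Function('A')(1), -4), Function('c')(-5))), Add(-81, 134)) = Mul(1, Add(-81, 134)) = Mul(1, 53) = 53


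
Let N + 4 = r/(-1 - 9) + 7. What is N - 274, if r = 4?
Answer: -1357/5 ≈ -271.40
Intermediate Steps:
N = 13/5 (N = -4 + (4/(-1 - 9) + 7) = -4 + (4/(-10) + 7) = -4 + (-1/10*4 + 7) = -4 + (-2/5 + 7) = -4 + 33/5 = 13/5 ≈ 2.6000)
N - 274 = 13/5 - 274 = -1357/5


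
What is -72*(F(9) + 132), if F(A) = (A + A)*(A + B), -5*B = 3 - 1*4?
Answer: -107136/5 ≈ -21427.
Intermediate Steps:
B = ⅕ (B = -(3 - 1*4)/5 = -(3 - 4)/5 = -⅕*(-1) = ⅕ ≈ 0.20000)
F(A) = 2*A*(⅕ + A) (F(A) = (A + A)*(A + ⅕) = (2*A)*(⅕ + A) = 2*A*(⅕ + A))
-72*(F(9) + 132) = -72*((⅖)*9*(1 + 5*9) + 132) = -72*((⅖)*9*(1 + 45) + 132) = -72*((⅖)*9*46 + 132) = -72*(828/5 + 132) = -72*1488/5 = -107136/5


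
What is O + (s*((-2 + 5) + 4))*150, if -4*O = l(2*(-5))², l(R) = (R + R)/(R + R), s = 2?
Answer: 8399/4 ≈ 2099.8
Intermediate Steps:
l(R) = 1 (l(R) = (2*R)/((2*R)) = (2*R)*(1/(2*R)) = 1)
O = -¼ (O = -¼*1² = -¼*1 = -¼ ≈ -0.25000)
O + (s*((-2 + 5) + 4))*150 = -¼ + (2*((-2 + 5) + 4))*150 = -¼ + (2*(3 + 4))*150 = -¼ + (2*7)*150 = -¼ + 14*150 = -¼ + 2100 = 8399/4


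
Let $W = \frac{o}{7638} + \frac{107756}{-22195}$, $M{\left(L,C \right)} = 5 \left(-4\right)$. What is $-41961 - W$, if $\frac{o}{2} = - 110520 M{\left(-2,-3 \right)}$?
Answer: $- \frac{1201792057447}{28254235} \approx -42535.0$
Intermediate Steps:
$M{\left(L,C \right)} = -20$
$o = 4420800$ ($o = 2 \left(\left(-110520\right) \left(-20\right)\right) = 2 \cdot 2210400 = 4420800$)
$W = \frac{16216102612}{28254235}$ ($W = \frac{4420800}{7638} + \frac{107756}{-22195} = 4420800 \cdot \frac{1}{7638} + 107756 \left(- \frac{1}{22195}\right) = \frac{736800}{1273} - \frac{107756}{22195} = \frac{16216102612}{28254235} \approx 573.94$)
$-41961 - W = -41961 - \frac{16216102612}{28254235} = - \frac{1201792057447}{28254235}$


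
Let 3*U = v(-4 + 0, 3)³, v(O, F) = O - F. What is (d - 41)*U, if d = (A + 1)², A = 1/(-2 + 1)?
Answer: 14063/3 ≈ 4687.7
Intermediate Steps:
A = -1 (A = 1/(-1) = -1)
d = 0 (d = (-1 + 1)² = 0² = 0)
U = -343/3 (U = ((-4 + 0) - 1*3)³/3 = (-4 - 3)³/3 = (⅓)*(-7)³ = (⅓)*(-343) = -343/3 ≈ -114.33)
(d - 41)*U = (0 - 41)*(-343/3) = -41*(-343/3) = 14063/3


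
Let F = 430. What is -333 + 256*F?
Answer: 109747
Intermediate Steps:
-333 + 256*F = -333 + 256*430 = -333 + 110080 = 109747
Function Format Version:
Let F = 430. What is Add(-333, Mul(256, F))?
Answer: 109747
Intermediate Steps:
Add(-333, Mul(256, F)) = Add(-333, Mul(256, 430)) = Add(-333, 110080) = 109747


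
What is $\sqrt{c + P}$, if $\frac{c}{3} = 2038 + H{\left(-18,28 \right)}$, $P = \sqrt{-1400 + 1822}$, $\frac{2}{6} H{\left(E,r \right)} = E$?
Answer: $\sqrt{5952 + \sqrt{422}} \approx 77.282$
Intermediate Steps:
$H{\left(E,r \right)} = 3 E$
$P = \sqrt{422} \approx 20.543$
$c = 5952$ ($c = 3 \left(2038 + 3 \left(-18\right)\right) = 3 \left(2038 - 54\right) = 3 \cdot 1984 = 5952$)
$\sqrt{c + P} = \sqrt{5952 + \sqrt{422}}$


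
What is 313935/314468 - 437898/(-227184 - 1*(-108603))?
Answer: 58310544833/12429976636 ≈ 4.6911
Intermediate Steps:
313935/314468 - 437898/(-227184 - 1*(-108603)) = 313935*(1/314468) - 437898/(-227184 + 108603) = 313935/314468 - 437898/(-118581) = 313935/314468 - 437898*(-1/118581) = 313935/314468 + 145966/39527 = 58310544833/12429976636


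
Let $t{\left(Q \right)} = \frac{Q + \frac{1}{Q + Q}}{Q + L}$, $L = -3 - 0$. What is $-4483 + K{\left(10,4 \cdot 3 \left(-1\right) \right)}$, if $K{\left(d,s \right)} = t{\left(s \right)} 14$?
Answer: $- \frac{804917}{180} \approx -4471.8$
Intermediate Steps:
$L = -3$ ($L = -3 + 0 = -3$)
$t{\left(Q \right)} = \frac{Q + \frac{1}{2 Q}}{-3 + Q}$ ($t{\left(Q \right)} = \frac{Q + \frac{1}{Q + Q}}{Q - 3} = \frac{Q + \frac{1}{2 Q}}{-3 + Q}$)
$K{\left(d,s \right)} = \frac{14 \left(\frac{1}{2} + s^{2}\right)}{s \left(-3 + s\right)}$ ($K{\left(d,s \right)} = \frac{\frac{1}{2} + s^{2}}{s \left(-3 + s\right)} 14 = \frac{14 \left(\frac{1}{2} + s^{2}\right)}{s \left(-3 + s\right)}$)
$-4483 + K{\left(10,4 \cdot 3 \left(-1\right) \right)} = -4483 + \frac{7 \left(1 + 2 \left(4 \cdot 3 \left(-1\right)\right)^{2}\right)}{4 \cdot 3 \left(-1\right) \left(-3 + 4 \cdot 3 \left(-1\right)\right)} = -4483 + \frac{7 \left(1 + 2 \left(12 \left(-1\right)\right)^{2}\right)}{12 \left(-1\right) \left(-3 + 12 \left(-1\right)\right)} = -4483 + \frac{7 \left(1 + 2 \left(-12\right)^{2}\right)}{\left(-12\right) \left(-3 - 12\right)} = -4483 + 7 \left(- \frac{1}{12}\right) \frac{1}{-15} \left(1 + 2 \cdot 144\right) = -4483 + 7 \left(- \frac{1}{12}\right) \left(- \frac{1}{15}\right) \left(1 + 288\right) = -4483 + 7 \left(- \frac{1}{12}\right) \left(- \frac{1}{15}\right) 289 = -4483 + \frac{2023}{180} = - \frac{804917}{180}$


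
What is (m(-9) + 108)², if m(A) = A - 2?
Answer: 9409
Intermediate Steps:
m(A) = -2 + A
(m(-9) + 108)² = ((-2 - 9) + 108)² = (-11 + 108)² = 97² = 9409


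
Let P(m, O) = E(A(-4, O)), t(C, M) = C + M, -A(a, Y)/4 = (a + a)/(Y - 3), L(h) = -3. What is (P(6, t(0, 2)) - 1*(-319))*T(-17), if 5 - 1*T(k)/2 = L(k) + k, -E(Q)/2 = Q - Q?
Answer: 15950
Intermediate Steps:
A(a, Y) = -8*a/(-3 + Y) (A(a, Y) = -4*(a + a)/(Y - 3) = -4*2*a/(-3 + Y) = -8*a/(-3 + Y))
E(Q) = 0 (E(Q) = -2*(Q - Q) = -2*0 = 0)
P(m, O) = 0
T(k) = 16 - 2*k (T(k) = 10 - 2*(-3 + k) = 10 + (6 - 2*k) = 16 - 2*k)
(P(6, t(0, 2)) - 1*(-319))*T(-17) = (0 - 1*(-319))*(16 - 2*(-17)) = (0 + 319)*(16 + 34) = 319*50 = 15950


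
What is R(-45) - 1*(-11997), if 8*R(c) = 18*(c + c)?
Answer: 23589/2 ≈ 11795.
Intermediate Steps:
R(c) = 9*c/2 (R(c) = (18*(c + c))/8 = (18*(2*c))/8 = (36*c)/8 = 9*c/2)
R(-45) - 1*(-11997) = (9/2)*(-45) - 1*(-11997) = -405/2 + 11997 = 23589/2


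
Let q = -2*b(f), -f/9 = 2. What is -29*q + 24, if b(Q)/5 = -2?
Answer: -556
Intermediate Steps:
f = -18 (f = -9*2 = -18)
b(Q) = -10 (b(Q) = 5*(-2) = -10)
q = 20 (q = -2*(-10) = 20)
-29*q + 24 = -29*20 + 24 = -580 + 24 = -556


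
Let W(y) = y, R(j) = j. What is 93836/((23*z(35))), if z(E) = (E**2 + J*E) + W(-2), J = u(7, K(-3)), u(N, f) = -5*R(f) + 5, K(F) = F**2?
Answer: -93836/4071 ≈ -23.050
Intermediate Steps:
u(N, f) = 5 - 5*f (u(N, f) = -5*f + 5 = 5 - 5*f)
J = -40 (J = 5 - 5*(-3)**2 = 5 - 5*9 = 5 - 45 = -40)
z(E) = -2 + E**2 - 40*E (z(E) = (E**2 - 40*E) - 2 = -2 + E**2 - 40*E)
93836/((23*z(35))) = 93836/((23*(-2 + 35**2 - 40*35))) = 93836/((23*(-2 + 1225 - 1400))) = 93836/((23*(-177))) = 93836/(-4071) = 93836*(-1/4071) = -93836/4071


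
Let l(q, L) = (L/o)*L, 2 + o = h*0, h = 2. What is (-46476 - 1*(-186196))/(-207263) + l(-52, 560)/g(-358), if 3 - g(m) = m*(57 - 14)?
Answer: -4950015320/455889773 ≈ -10.858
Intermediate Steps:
o = -2 (o = -2 + 2*0 = -2 + 0 = -2)
g(m) = 3 - 43*m (g(m) = 3 - m*(57 - 14) = 3 - m*43 = 3 - 43*m)
l(q, L) = -L²/2 (l(q, L) = (L/(-2))*L = (L*(-½))*L = (-L/2)*L = -L²/2)
(-46476 - 1*(-186196))/(-207263) + l(-52, 560)/g(-358) = (-46476 - 1*(-186196))/(-207263) + (-½*560²)/(3 - 43*(-358)) = (-46476 + 186196)*(-1/207263) + (-½*313600)/(3 + 15394) = 139720*(-1/207263) - 156800/15397 = -19960/29609 - 156800*1/15397 = -19960/29609 - 156800/15397 = -4950015320/455889773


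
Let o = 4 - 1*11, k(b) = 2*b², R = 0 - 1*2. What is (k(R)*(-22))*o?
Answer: 1232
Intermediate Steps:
R = -2 (R = 0 - 2 = -2)
o = -7 (o = 4 - 11 = -7)
(k(R)*(-22))*o = ((2*(-2)²)*(-22))*(-7) = ((2*4)*(-22))*(-7) = (8*(-22))*(-7) = -176*(-7) = 1232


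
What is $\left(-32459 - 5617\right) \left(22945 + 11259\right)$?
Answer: $-1302351504$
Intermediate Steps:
$\left(-32459 - 5617\right) \left(22945 + 11259\right) = \left(-38076\right) 34204 = -1302351504$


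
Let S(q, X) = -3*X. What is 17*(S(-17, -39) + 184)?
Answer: 5117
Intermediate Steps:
17*(S(-17, -39) + 184) = 17*(-3*(-39) + 184) = 17*(117 + 184) = 17*301 = 5117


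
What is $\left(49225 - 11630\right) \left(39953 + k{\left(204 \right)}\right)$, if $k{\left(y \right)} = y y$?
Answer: $3066586555$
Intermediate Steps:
$k{\left(y \right)} = y^{2}$
$\left(49225 - 11630\right) \left(39953 + k{\left(204 \right)}\right) = \left(49225 - 11630\right) \left(39953 + 204^{2}\right) = 37595 \left(39953 + 41616\right) = 37595 \cdot 81569 = 3066586555$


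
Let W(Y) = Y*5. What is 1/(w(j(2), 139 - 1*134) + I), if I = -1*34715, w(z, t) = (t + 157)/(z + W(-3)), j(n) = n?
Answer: -13/451457 ≈ -2.8796e-5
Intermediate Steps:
W(Y) = 5*Y
w(z, t) = (157 + t)/(-15 + z) (w(z, t) = (t + 157)/(z + 5*(-3)) = (157 + t)/(z - 15) = (157 + t)/(-15 + z))
I = -34715
1/(w(j(2), 139 - 1*134) + I) = 1/((157 + (139 - 1*134))/(-15 + 2) - 34715) = 1/((157 + (139 - 134))/(-13) - 34715) = 1/(-(157 + 5)/13 - 34715) = 1/(-1/13*162 - 34715) = 1/(-162/13 - 34715) = 1/(-451457/13) = -13/451457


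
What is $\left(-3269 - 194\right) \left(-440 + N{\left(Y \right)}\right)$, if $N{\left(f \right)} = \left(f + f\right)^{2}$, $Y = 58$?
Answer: $-45074408$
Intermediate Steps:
$N{\left(f \right)} = 4 f^{2}$ ($N{\left(f \right)} = \left(2 f\right)^{2} = 4 f^{2}$)
$\left(-3269 - 194\right) \left(-440 + N{\left(Y \right)}\right) = \left(-3269 - 194\right) \left(-440 + 4 \cdot 58^{2}\right) = - 3463 \left(-440 + 4 \cdot 3364\right) = - 3463 \left(-440 + 13456\right) = \left(-3463\right) 13016 = -45074408$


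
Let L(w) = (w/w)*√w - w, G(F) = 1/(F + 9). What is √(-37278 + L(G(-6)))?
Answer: √(-335505 + 3*√3)/3 ≈ 193.07*I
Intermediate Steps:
G(F) = 1/(9 + F)
L(w) = √w - w (L(w) = 1*√w - w = √w - w)
√(-37278 + L(G(-6))) = √(-37278 + (√(1/(9 - 6)) - 1/(9 - 6))) = √(-37278 + (√(1/3) - 1/3)) = √(-37278 + (√(⅓) - 1*⅓)) = √(-37278 + (√3/3 - ⅓)) = √(-37278 + (-⅓ + √3/3)) = √(-111835/3 + √3/3)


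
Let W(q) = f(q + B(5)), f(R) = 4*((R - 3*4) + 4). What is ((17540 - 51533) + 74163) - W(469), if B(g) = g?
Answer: 38306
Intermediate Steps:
f(R) = -32 + 4*R (f(R) = 4*((R - 12) + 4) = 4*((-12 + R) + 4) = 4*(-8 + R) = -32 + 4*R)
W(q) = -12 + 4*q (W(q) = -32 + 4*(q + 5) = -32 + 4*(5 + q) = -32 + (20 + 4*q) = -12 + 4*q)
((17540 - 51533) + 74163) - W(469) = ((17540 - 51533) + 74163) - (-12 + 4*469) = (-33993 + 74163) - (-12 + 1876) = 40170 - 1*1864 = 40170 - 1864 = 38306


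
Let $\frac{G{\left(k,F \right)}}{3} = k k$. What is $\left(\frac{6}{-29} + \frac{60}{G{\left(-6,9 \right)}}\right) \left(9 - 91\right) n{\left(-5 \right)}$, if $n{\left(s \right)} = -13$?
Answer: $\frac{97006}{261} \approx 371.67$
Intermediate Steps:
$G{\left(k,F \right)} = 3 k^{2}$ ($G{\left(k,F \right)} = 3 k k = 3 k^{2}$)
$\left(\frac{6}{-29} + \frac{60}{G{\left(-6,9 \right)}}\right) \left(9 - 91\right) n{\left(-5 \right)} = \left(\frac{6}{-29} + \frac{60}{3 \left(-6\right)^{2}}\right) \left(9 - 91\right) \left(-13\right) = \left(6 \left(- \frac{1}{29}\right) + \frac{60}{3 \cdot 36}\right) \left(9 - 91\right) \left(-13\right) = \left(- \frac{6}{29} + \frac{60}{108}\right) \left(-82\right) \left(-13\right) = \left(- \frac{6}{29} + 60 \cdot \frac{1}{108}\right) \left(-82\right) \left(-13\right) = \left(- \frac{6}{29} + \frac{5}{9}\right) \left(-82\right) \left(-13\right) = \frac{91}{261} \left(-82\right) \left(-13\right) = \left(- \frac{7462}{261}\right) \left(-13\right) = \frac{97006}{261}$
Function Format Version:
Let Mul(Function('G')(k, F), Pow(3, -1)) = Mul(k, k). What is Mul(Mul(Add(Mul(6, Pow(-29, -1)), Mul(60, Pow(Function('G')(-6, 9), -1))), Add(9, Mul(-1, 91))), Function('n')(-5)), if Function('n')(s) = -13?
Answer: Rational(97006, 261) ≈ 371.67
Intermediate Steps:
Function('G')(k, F) = Mul(3, Pow(k, 2)) (Function('G')(k, F) = Mul(3, Mul(k, k)) = Mul(3, Pow(k, 2)))
Mul(Mul(Add(Mul(6, Pow(-29, -1)), Mul(60, Pow(Function('G')(-6, 9), -1))), Add(9, Mul(-1, 91))), Function('n')(-5)) = Mul(Mul(Add(Mul(6, Pow(-29, -1)), Mul(60, Pow(Mul(3, Pow(-6, 2)), -1))), Add(9, Mul(-1, 91))), -13) = Mul(Mul(Add(Mul(6, Rational(-1, 29)), Mul(60, Pow(Mul(3, 36), -1))), Add(9, -91)), -13) = Mul(Mul(Add(Rational(-6, 29), Mul(60, Pow(108, -1))), -82), -13) = Mul(Mul(Add(Rational(-6, 29), Mul(60, Rational(1, 108))), -82), -13) = Mul(Mul(Add(Rational(-6, 29), Rational(5, 9)), -82), -13) = Mul(Mul(Rational(91, 261), -82), -13) = Mul(Rational(-7462, 261), -13) = Rational(97006, 261)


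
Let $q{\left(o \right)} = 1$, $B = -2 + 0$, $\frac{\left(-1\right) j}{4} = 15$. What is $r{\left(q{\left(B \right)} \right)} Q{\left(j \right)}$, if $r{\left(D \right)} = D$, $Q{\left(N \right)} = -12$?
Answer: $-12$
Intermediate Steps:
$j = -60$ ($j = \left(-4\right) 15 = -60$)
$B = -2$
$r{\left(q{\left(B \right)} \right)} Q{\left(j \right)} = 1 \left(-12\right) = -12$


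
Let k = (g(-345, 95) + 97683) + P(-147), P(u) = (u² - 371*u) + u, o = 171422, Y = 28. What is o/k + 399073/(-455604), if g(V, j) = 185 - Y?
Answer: 8726097641/79201743756 ≈ 0.11018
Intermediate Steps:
g(V, j) = 157 (g(V, j) = 185 - 1*28 = 185 - 28 = 157)
P(u) = u² - 370*u
k = 173839 (k = (157 + 97683) - 147*(-370 - 147) = 97840 - 147*(-517) = 97840 + 75999 = 173839)
o/k + 399073/(-455604) = 171422/173839 + 399073/(-455604) = 171422*(1/173839) + 399073*(-1/455604) = 171422/173839 - 399073/455604 = 8726097641/79201743756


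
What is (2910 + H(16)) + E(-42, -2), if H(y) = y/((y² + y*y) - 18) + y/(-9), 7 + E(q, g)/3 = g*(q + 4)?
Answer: 6925211/2223 ≈ 3115.3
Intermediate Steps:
E(q, g) = -21 + 3*g*(4 + q) (E(q, g) = -21 + 3*(g*(q + 4)) = -21 + 3*(g*(4 + q)) = -21 + 3*g*(4 + q))
H(y) = -y/9 + y/(-18 + 2*y²) (H(y) = y/((y² + y²) - 18) + y*(-⅑) = y/(2*y² - 18) - y/9 = y/(-18 + 2*y²) - y/9 = -y/9 + y/(-18 + 2*y²))
(2910 + H(16)) + E(-42, -2) = (2910 + (1/18)*16*(27 - 2*16²)/(-9 + 16²)) + (-21 + 12*(-2) + 3*(-2)*(-42)) = (2910 + (1/18)*16*(27 - 2*256)/(-9 + 256)) + (-21 - 24 + 252) = (2910 + (1/18)*16*(27 - 512)/247) + 207 = (2910 + (1/18)*16*(1/247)*(-485)) + 207 = (2910 - 3880/2223) + 207 = 6465050/2223 + 207 = 6925211/2223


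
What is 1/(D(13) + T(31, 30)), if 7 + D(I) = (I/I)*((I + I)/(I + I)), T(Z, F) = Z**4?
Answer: 1/923515 ≈ 1.0828e-6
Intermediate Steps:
D(I) = -6 (D(I) = -7 + (I/I)*((I + I)/(I + I)) = -7 + 1*((2*I)/((2*I))) = -7 + 1*((2*I)*(1/(2*I))) = -7 + 1*1 = -7 + 1 = -6)
1/(D(13) + T(31, 30)) = 1/(-6 + 31**4) = 1/(-6 + 923521) = 1/923515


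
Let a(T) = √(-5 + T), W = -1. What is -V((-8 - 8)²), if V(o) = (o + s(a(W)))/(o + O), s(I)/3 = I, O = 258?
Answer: -128/257 - 3*I*√6/514 ≈ -0.49805 - 0.014297*I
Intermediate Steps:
s(I) = 3*I
V(o) = (o + 3*I*√6)/(258 + o) (V(o) = (o + 3*√(-5 - 1))/(o + 258) = (o + 3*√(-6))/(258 + o) = (o + 3*(I*√6))/(258 + o) = (o + 3*I*√6)/(258 + o))
-V((-8 - 8)²) = -((-8 - 8)² + 3*I*√6)/(258 + (-8 - 8)²) = -((-16)² + 3*I*√6)/(258 + (-16)²) = -(256 + 3*I*√6)/(258 + 256) = -(256 + 3*I*√6)/514 = -(128/257 + 3*I*√6/514) = -128/257 - 3*I*√6/514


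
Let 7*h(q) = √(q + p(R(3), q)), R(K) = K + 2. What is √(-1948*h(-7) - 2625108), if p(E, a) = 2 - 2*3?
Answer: 2*√(-32157573 - 3409*I*√11)/7 ≈ 0.28483 - 1620.2*I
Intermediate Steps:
R(K) = 2 + K
p(E, a) = -4 (p(E, a) = 2 - 6 = -4)
h(q) = √(-4 + q)/7 (h(q) = √(q - 4)/7 = √(-4 + q)/7)
√(-1948*h(-7) - 2625108) = √(-1948*√(-4 - 7)/7 - 2625108) = √(-1948*√(-11)/7 - 2625108) = √(-1948*I*√11/7 - 2625108) = √(-2625108 - 1948*I*√11/7)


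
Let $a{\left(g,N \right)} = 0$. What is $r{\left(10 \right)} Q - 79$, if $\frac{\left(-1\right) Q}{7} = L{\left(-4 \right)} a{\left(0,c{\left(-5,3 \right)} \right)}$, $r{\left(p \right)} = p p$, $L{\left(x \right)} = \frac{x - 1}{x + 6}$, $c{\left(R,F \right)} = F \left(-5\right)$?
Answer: $-79$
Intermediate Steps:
$c{\left(R,F \right)} = - 5 F$
$L{\left(x \right)} = \frac{-1 + x}{6 + x}$
$r{\left(p \right)} = p^{2}$
$Q = 0$ ($Q = - 7 \frac{-1 - 4}{6 - 4} \cdot 0 = - 7 \cdot \frac{1}{2} \left(-5\right) 0 = - 7 \left(\left(- \frac{5}{2}\right) 0\right) = \left(-7\right) 0 = 0$)
$r{\left(10 \right)} Q - 79 = 10^{2} \cdot 0 - 79 = 100 \cdot 0 - 79 = 0 - 79 = -79$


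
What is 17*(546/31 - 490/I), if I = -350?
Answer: 50099/155 ≈ 323.22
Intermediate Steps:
17*(546/31 - 490/I) = 17*(546/31 - 490/(-350)) = 17*(546*(1/31) - 490*(-1/350)) = 17*(546/31 + 7/5) = 17*(2947/155) = 50099/155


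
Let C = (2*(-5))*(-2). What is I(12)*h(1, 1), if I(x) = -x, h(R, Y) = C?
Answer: -240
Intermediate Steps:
C = 20 (C = -10*(-2) = 20)
h(R, Y) = 20
I(12)*h(1, 1) = -1*12*20 = -12*20 = -240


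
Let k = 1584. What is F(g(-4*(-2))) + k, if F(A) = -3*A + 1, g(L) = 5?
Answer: 1570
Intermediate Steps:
F(A) = 1 - 3*A
F(g(-4*(-2))) + k = (1 - 3*5) + 1584 = (1 - 15) + 1584 = -14 + 1584 = 1570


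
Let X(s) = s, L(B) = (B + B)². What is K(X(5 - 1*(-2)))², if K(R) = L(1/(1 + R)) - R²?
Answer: 613089/256 ≈ 2394.9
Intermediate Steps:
L(B) = 4*B² (L(B) = (2*B)² = 4*B²)
K(R) = -R² + 4/(1 + R)² (K(R) = 4*(1/(1 + R))² - R² = 4/(1 + R)² - R² = -R² + 4/(1 + R)²)
K(X(5 - 1*(-2)))² = (-(5 - 1*(-2))² + 4/(1 + (5 - 1*(-2)))²)² = (-(5 + 2)² + 4/(1 + (5 + 2))²)² = (-1*7² + 4/(1 + 7)²)² = (-1*49 + 4/8²)² = (-49 + 4*(1/64))² = (-49 + 1/16)² = (-783/16)² = 613089/256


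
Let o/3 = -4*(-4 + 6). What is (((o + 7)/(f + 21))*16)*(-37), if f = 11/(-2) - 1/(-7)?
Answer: 140896/219 ≈ 643.36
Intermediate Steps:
f = -75/14 (f = 11*(-½) - 1*(-⅐) = -11/2 + ⅐ = -75/14 ≈ -5.3571)
o = -24 (o = 3*(-4*(-4 + 6)) = 3*(-4*2) = 3*(-8) = -24)
(((o + 7)/(f + 21))*16)*(-37) = (((-24 + 7)/(-75/14 + 21))*16)*(-37) = (-17/219/14*16)*(-37) = (-17*14/219*16)*(-37) = -238/219*16*(-37) = -3808/219*(-37) = 140896/219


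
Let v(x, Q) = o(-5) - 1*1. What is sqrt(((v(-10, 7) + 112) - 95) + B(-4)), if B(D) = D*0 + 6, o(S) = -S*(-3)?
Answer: sqrt(7) ≈ 2.6458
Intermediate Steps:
o(S) = 3*S
v(x, Q) = -16 (v(x, Q) = 3*(-5) - 1*1 = -15 - 1 = -16)
B(D) = 6 (B(D) = 0 + 6 = 6)
sqrt(((v(-10, 7) + 112) - 95) + B(-4)) = sqrt(((-16 + 112) - 95) + 6) = sqrt((96 - 95) + 6) = sqrt(1 + 6) = sqrt(7)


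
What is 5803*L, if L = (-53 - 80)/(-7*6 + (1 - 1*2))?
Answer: 771799/43 ≈ 17949.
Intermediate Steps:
L = 133/43 (L = -133/(-42 + (1 - 2)) = -133/(-42 - 1) = -133/(-43) = -133*(-1/43) = 133/43 ≈ 3.0930)
5803*L = 5803*(133/43) = 771799/43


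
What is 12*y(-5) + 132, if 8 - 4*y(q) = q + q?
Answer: 186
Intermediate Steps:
y(q) = 2 - q/2 (y(q) = 2 - (q + q)/4 = 2 - q/2)
12*y(-5) + 132 = 12*(2 - ½*(-5)) + 132 = 12*(2 + 5/2) + 132 = 12*(9/2) + 132 = 54 + 132 = 186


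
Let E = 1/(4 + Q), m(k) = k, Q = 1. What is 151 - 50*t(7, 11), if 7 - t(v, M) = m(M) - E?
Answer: 341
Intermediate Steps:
E = 1/5 (E = 1/(4 + 1) = 1/5 ≈ 0.20000)
t(v, M) = 36/5 - M (t(v, M) = 7 - (M - 1*1/5) = 7 - (M - 1/5) = 7 - (-1/5 + M) = 7 + (1/5 - M) = 36/5 - M)
151 - 50*t(7, 11) = 151 - 50*(36/5 - 1*11) = 151 - 50*(36/5 - 11) = 151 - 50*(-19/5) = 151 + 190 = 341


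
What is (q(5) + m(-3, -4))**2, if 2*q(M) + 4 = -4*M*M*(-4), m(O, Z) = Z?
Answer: 37636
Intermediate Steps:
q(M) = -2 + 8*M**2 (q(M) = -2 + (-4*M*M*(-4))/2 = -2 + (-4*M**2*(-4))/2 = -2 + (-(-16)*M**2)/2 = -2 + (16*M**2)/2 = -2 + 8*M**2)
(q(5) + m(-3, -4))**2 = ((-2 + 8*5**2) - 4)**2 = ((-2 + 8*25) - 4)**2 = ((-2 + 200) - 4)**2 = (198 - 4)**2 = 194**2 = 37636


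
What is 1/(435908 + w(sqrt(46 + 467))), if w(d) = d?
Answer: 435908/190015783951 - 3*sqrt(57)/190015783951 ≈ 2.2939e-6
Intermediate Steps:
1/(435908 + w(sqrt(46 + 467))) = 1/(435908 + sqrt(46 + 467)) = 1/(435908 + sqrt(513)) = 1/(435908 + 3*sqrt(57))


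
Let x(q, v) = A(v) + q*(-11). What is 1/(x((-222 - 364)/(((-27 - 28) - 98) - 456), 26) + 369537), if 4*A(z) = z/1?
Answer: 1218/450091091 ≈ 2.7061e-6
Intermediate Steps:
A(z) = z/4 (A(z) = (z/1)/4 = (z*1)/4 = z/4)
x(q, v) = -11*q + v/4 (x(q, v) = v/4 + q*(-11) = v/4 - 11*q = -11*q + v/4)
1/(x((-222 - 364)/(((-27 - 28) - 98) - 456), 26) + 369537) = 1/((-11*(-222 - 364)/(((-27 - 28) - 98) - 456) + (¼)*26) + 369537) = 1/((-(-6446)/((-55 - 98) - 456) + 13/2) + 369537) = 1/((-(-6446)/(-153 - 456) + 13/2) + 369537) = 1/((-(-6446)/(-609) + 13/2) + 369537) = 1/((-(-6446)*(-1)/609 + 13/2) + 369537) = 1/((-11*586/609 + 13/2) + 369537) = 1/((-6446/609 + 13/2) + 369537) = 1/(-4975/1218 + 369537) = 1/(450091091/1218) = 1218/450091091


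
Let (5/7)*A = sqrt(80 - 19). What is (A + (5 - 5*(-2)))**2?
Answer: 8614/25 + 42*sqrt(61) ≈ 672.59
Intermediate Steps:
A = 7*sqrt(61)/5 (A = 7*sqrt(80 - 19)/5 = 7*sqrt(61)/5 ≈ 10.934)
(A + (5 - 5*(-2)))**2 = (7*sqrt(61)/5 + (5 - 5*(-2)))**2 = (7*sqrt(61)/5 + (5 + 10))**2 = (7*sqrt(61)/5 + 15)**2 = (15 + 7*sqrt(61)/5)**2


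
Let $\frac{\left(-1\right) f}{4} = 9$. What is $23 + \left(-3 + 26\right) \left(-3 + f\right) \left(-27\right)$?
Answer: $24242$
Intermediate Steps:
$f = -36$ ($f = \left(-4\right) 9 = -36$)
$23 + \left(-3 + 26\right) \left(-3 + f\right) \left(-27\right) = 23 + \left(-3 + 26\right) \left(-3 - 36\right) \left(-27\right) = 23 + 23 \left(-39\right) \left(-27\right) = 23 - -24219 = 23 + 24219 = 24242$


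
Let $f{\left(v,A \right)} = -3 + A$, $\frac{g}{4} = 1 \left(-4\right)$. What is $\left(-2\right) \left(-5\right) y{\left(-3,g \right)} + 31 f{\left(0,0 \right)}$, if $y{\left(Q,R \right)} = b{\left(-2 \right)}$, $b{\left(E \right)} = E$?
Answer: $-113$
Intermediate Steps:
$g = -16$ ($g = 4 \cdot 1 \left(-4\right) = 4 \left(-4\right) = -16$)
$y{\left(Q,R \right)} = -2$
$\left(-2\right) \left(-5\right) y{\left(-3,g \right)} + 31 f{\left(0,0 \right)} = \left(-2\right) \left(-5\right) \left(-2\right) + 31 \left(-3 + 0\right) = 10 \left(-2\right) + 31 \left(-3\right) = -20 - 93 = -113$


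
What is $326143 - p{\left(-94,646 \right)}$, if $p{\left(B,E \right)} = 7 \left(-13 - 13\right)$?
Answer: $326325$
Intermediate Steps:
$p{\left(B,E \right)} = -182$ ($p{\left(B,E \right)} = 7 \left(-26\right) = -182$)
$326143 - p{\left(-94,646 \right)} = 326143 - -182 = 326143 + 182 = 326325$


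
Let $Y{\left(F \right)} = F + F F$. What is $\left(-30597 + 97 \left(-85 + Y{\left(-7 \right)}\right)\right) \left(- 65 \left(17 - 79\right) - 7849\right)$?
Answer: $132778992$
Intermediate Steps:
$Y{\left(F \right)} = F + F^{2}$
$\left(-30597 + 97 \left(-85 + Y{\left(-7 \right)}\right)\right) \left(- 65 \left(17 - 79\right) - 7849\right) = \left(-30597 + 97 \left(-85 - 7 \left(1 - 7\right)\right)\right) \left(- 65 \left(17 - 79\right) - 7849\right) = \left(-30597 + 97 \left(-85 - -42\right)\right) \left(\left(-65\right) \left(-62\right) - 7849\right) = \left(-30597 + 97 \left(-85 + 42\right)\right) \left(4030 - 7849\right) = \left(-30597 + 97 \left(-43\right)\right) \left(-3819\right) = \left(-30597 - 4171\right) \left(-3819\right) = \left(-34768\right) \left(-3819\right) = 132778992$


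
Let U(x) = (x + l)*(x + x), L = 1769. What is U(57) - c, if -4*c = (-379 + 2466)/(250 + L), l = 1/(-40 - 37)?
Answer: 4040034331/621852 ≈ 6496.8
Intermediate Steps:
l = -1/77 (l = 1/(-77) = -1/77 ≈ -0.012987)
U(x) = 2*x*(-1/77 + x) (U(x) = (x - 1/77)*(x + x) = (-1/77 + x)*(2*x) = 2*x*(-1/77 + x))
c = -2087/8076 (c = -(-379 + 2466)/(4*(250 + 1769)) = -2087/(4*2019) = -1/4*2087/2019 = -2087/8076 ≈ -0.25842)
U(57) - c = (2/77)*57*(-1 + 77*57) - 1*(-2087/8076) = (2/77)*57*(-1 + 4389) + 2087/8076 = (2/77)*57*4388 + 2087/8076 = 500232/77 + 2087/8076 = 4040034331/621852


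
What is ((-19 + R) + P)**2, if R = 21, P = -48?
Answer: 2116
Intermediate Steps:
((-19 + R) + P)**2 = ((-19 + 21) - 48)**2 = (2 - 48)**2 = (-46)**2 = 2116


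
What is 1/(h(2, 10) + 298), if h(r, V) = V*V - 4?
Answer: 1/394 ≈ 0.0025381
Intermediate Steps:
h(r, V) = -4 + V² (h(r, V) = V² - 4 = -4 + V²)
1/(h(2, 10) + 298) = 1/((-4 + 10²) + 298) = 1/((-4 + 100) + 298) = 1/(96 + 298) = 1/394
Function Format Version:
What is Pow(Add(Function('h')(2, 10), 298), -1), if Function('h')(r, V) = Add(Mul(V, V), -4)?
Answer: Rational(1, 394) ≈ 0.0025381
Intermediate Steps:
Function('h')(r, V) = Add(-4, Pow(V, 2)) (Function('h')(r, V) = Add(Pow(V, 2), -4) = Add(-4, Pow(V, 2)))
Pow(Add(Function('h')(2, 10), 298), -1) = Pow(Add(Add(-4, Pow(10, 2)), 298), -1) = Pow(Add(Add(-4, 100), 298), -1) = Pow(Add(96, 298), -1) = Pow(394, -1) = Rational(1, 394)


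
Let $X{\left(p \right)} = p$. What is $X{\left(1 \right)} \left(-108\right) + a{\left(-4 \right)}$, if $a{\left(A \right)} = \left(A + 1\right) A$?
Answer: $-96$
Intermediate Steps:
$a{\left(A \right)} = A \left(1 + A\right)$ ($a{\left(A \right)} = \left(1 + A\right) A = A \left(1 + A\right)$)
$X{\left(1 \right)} \left(-108\right) + a{\left(-4 \right)} = 1 \left(-108\right) - 4 \left(1 - 4\right) = -108 - -12 = -108 + 12 = -96$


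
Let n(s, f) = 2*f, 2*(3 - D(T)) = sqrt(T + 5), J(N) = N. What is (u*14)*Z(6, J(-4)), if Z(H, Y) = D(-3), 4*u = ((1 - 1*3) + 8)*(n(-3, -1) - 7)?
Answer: -567 + 189*sqrt(2)/2 ≈ -433.36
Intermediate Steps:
D(T) = 3 - sqrt(5 + T)/2 (D(T) = 3 - sqrt(T + 5)/2 = 3 - sqrt(5 + T)/2)
u = -27/2 (u = (((1 - 1*3) + 8)*(2*(-1) - 7))/4 = (((1 - 3) + 8)*(-2 - 7))/4 = ((-2 + 8)*(-9))/4 = (6*(-9))/4 = (1/4)*(-54) = -27/2 ≈ -13.500)
Z(H, Y) = 3 - sqrt(2)/2 (Z(H, Y) = 3 - sqrt(5 - 3)/2 = 3 - sqrt(2)/2)
(u*14)*Z(6, J(-4)) = (-27/2*14)*(3 - sqrt(2)/2) = -189*(3 - sqrt(2)/2) = -567 + 189*sqrt(2)/2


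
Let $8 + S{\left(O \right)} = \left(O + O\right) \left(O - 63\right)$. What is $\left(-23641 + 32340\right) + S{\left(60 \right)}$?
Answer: $8331$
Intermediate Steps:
$S{\left(O \right)} = -8 + 2 O \left(-63 + O\right)$ ($S{\left(O \right)} = -8 + \left(O + O\right) \left(O - 63\right) = -8 + 2 O \left(-63 + O\right)$)
$\left(-23641 + 32340\right) + S{\left(60 \right)} = \left(-23641 + 32340\right) - \left(7568 - 7200\right) = 8699 - 368 = 8331$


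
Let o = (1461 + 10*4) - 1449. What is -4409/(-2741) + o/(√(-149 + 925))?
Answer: 4409/2741 + 13*√194/97 ≈ 3.4752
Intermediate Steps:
o = 52 (o = (1461 + 40) - 1449 = 1501 - 1449 = 52)
-4409/(-2741) + o/(√(-149 + 925)) = -4409/(-2741) + 52/(√(-149 + 925)) = -4409*(-1/2741) + 52/(√776) = 4409/2741 + 52/((2*√194)) = 4409/2741 + 52*(√194/388) = 4409/2741 + 13*√194/97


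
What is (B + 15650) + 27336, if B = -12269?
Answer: 30717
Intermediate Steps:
(B + 15650) + 27336 = (-12269 + 15650) + 27336 = 3381 + 27336 = 30717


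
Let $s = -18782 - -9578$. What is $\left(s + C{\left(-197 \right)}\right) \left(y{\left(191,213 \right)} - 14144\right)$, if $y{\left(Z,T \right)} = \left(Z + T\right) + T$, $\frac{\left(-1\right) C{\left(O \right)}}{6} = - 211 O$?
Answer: $3498163362$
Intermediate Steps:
$C{\left(O \right)} = 1266 O$ ($C{\left(O \right)} = - 6 \left(- 211 O\right) = 1266 O$)
$y{\left(Z,T \right)} = Z + 2 T$ ($y{\left(Z,T \right)} = \left(T + Z\right) + T = Z + 2 T$)
$s = -9204$ ($s = -18782 + 9578 = -9204$)
$\left(s + C{\left(-197 \right)}\right) \left(y{\left(191,213 \right)} - 14144\right) = \left(-9204 + 1266 \left(-197\right)\right) \left(\left(191 + 2 \cdot 213\right) - 14144\right) = \left(-9204 - 249402\right) \left(\left(191 + 426\right) - 14144\right) = - 258606 \left(617 - 14144\right) = \left(-258606\right) \left(-13527\right) = 3498163362$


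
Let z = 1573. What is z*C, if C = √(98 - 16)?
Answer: 1573*√82 ≈ 14244.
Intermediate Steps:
C = √82 ≈ 9.0554
z*C = 1573*√82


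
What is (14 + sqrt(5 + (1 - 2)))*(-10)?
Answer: -160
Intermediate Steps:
(14 + sqrt(5 + (1 - 2)))*(-10) = (14 + sqrt(5 - 1))*(-10) = (14 + sqrt(4))*(-10) = (14 + 2)*(-10) = 16*(-10) = -160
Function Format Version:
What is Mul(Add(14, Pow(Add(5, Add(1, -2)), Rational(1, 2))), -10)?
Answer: -160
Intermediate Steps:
Mul(Add(14, Pow(Add(5, Add(1, -2)), Rational(1, 2))), -10) = Mul(Add(14, Pow(Add(5, -1), Rational(1, 2))), -10) = Mul(Add(14, Pow(4, Rational(1, 2))), -10) = Mul(Add(14, 2), -10) = Mul(16, -10) = -160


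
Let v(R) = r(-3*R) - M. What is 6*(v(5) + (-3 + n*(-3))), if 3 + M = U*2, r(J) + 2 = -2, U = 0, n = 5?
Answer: -114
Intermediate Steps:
r(J) = -4 (r(J) = -2 - 2 = -4)
M = -3 (M = -3 + 0*2 = -3 + 0 = -3)
v(R) = -1 (v(R) = -4 - 1*(-3) = -4 + 3 = -1)
6*(v(5) + (-3 + n*(-3))) = 6*(-1 + (-3 + 5*(-3))) = 6*(-1 + (-3 - 15)) = 6*(-1 - 18) = 6*(-19) = -114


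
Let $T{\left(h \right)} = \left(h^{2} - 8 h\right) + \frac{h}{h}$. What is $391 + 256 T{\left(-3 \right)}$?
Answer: $9095$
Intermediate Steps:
$T{\left(h \right)} = 1 + h^{2} - 8 h$ ($T{\left(h \right)} = \left(h^{2} - 8 h\right) + 1 = 1 + h^{2} - 8 h$)
$391 + 256 T{\left(-3 \right)} = 391 + 256 \left(1 + \left(-3\right)^{2} - -24\right) = 391 + 256 \left(1 + 9 + 24\right) = 391 + 256 \cdot 34 = 391 + 8704 = 9095$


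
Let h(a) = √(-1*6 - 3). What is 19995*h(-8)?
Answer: 59985*I ≈ 59985.0*I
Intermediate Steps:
h(a) = 3*I (h(a) = √(-6 - 3) = √(-9) = 3*I)
19995*h(-8) = 19995*(3*I) = 59985*I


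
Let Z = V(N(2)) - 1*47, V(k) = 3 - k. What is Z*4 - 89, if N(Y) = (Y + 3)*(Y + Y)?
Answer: -345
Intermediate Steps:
N(Y) = 2*Y*(3 + Y) (N(Y) = (3 + Y)*(2*Y) = 2*Y*(3 + Y))
Z = -64 (Z = (3 - 2*2*(3 + 2)) - 1*47 = (3 - 2*2*5) - 47 = (3 - 1*20) - 47 = (3 - 20) - 47 = -17 - 47 = -64)
Z*4 - 89 = -64*4 - 89 = -256 - 89 = -345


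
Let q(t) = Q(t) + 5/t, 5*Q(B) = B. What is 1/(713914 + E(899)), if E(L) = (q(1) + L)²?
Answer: 25/38287291 ≈ 6.5296e-7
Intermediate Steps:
Q(B) = B/5
q(t) = 5/t + t/5 (q(t) = t/5 + 5/t = 5/t + t/5)
E(L) = (26/5 + L)² (E(L) = ((5/1 + (⅕)*1) + L)² = ((5*1 + ⅕) + L)² = ((5 + ⅕) + L)² = (26/5 + L)²)
1/(713914 + E(899)) = 1/(713914 + (26 + 5*899)²/25) = 1/(713914 + (26 + 4495)²/25) = 1/(713914 + (1/25)*4521²) = 1/(713914 + (1/25)*20439441) = 1/(713914 + 20439441/25) = 1/(38287291/25) = 25/38287291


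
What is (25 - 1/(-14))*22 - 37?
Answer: 3602/7 ≈ 514.57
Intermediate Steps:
(25 - 1/(-14))*22 - 37 = (25 - 1*(-1/14))*22 - 37 = (25 + 1/14)*22 - 37 = (351/14)*22 - 37 = 3861/7 - 37 = 3602/7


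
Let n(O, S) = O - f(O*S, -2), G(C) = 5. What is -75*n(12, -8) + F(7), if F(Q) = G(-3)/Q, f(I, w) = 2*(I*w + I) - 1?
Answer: 93980/7 ≈ 13426.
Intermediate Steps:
f(I, w) = -1 + 2*I + 2*I*w (f(I, w) = 2*(I + I*w) - 1 = (2*I + 2*I*w) - 1 = -1 + 2*I + 2*I*w)
n(O, S) = 1 + O + 2*O*S (n(O, S) = O - (-1 + 2*(O*S) + 2*(O*S)*(-2)) = O - (-1 + 2*O*S - 4*O*S) = O - (-1 - 2*O*S) = O + (1 + 2*O*S) = 1 + O + 2*O*S)
F(Q) = 5/Q
-75*n(12, -8) + F(7) = -75*(1 + 12 + 2*12*(-8)) + 5/7 = -75*(1 + 12 - 192) + 5*(1/7) = -75*(-179) + 5/7 = 13425 + 5/7 = 93980/7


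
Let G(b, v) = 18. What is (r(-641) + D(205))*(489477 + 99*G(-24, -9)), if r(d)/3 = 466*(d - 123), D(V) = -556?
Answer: -524973122652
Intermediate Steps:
r(d) = -171954 + 1398*d (r(d) = 3*(466*(d - 123)) = 3*(466*(-123 + d)) = 3*(-57318 + 466*d) = -171954 + 1398*d)
(r(-641) + D(205))*(489477 + 99*G(-24, -9)) = ((-171954 + 1398*(-641)) - 556)*(489477 + 99*18) = ((-171954 - 896118) - 556)*(489477 + 1782) = (-1068072 - 556)*491259 = -1068628*491259 = -524973122652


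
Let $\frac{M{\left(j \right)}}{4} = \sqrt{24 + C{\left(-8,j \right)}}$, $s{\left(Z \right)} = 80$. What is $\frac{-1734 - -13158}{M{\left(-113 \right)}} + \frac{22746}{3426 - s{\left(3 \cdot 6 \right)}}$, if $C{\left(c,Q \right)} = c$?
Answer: $\frac{1205895}{1673} \approx 720.8$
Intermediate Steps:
$M{\left(j \right)} = 16$ ($M{\left(j \right)} = 4 \sqrt{24 - 8} = 4 \sqrt{16} = 4 \cdot 4 = 16$)
$\frac{-1734 - -13158}{M{\left(-113 \right)}} + \frac{22746}{3426 - s{\left(3 \cdot 6 \right)}} = \frac{-1734 - -13158}{16} + \frac{22746}{3426 - 80} = \left(-1734 + 13158\right) \frac{1}{16} + \frac{22746}{3426 - 80} = 11424 \cdot \frac{1}{16} + \frac{22746}{3346} = 714 + 22746 \cdot \frac{1}{3346} = 714 + \frac{11373}{1673} = \frac{1205895}{1673}$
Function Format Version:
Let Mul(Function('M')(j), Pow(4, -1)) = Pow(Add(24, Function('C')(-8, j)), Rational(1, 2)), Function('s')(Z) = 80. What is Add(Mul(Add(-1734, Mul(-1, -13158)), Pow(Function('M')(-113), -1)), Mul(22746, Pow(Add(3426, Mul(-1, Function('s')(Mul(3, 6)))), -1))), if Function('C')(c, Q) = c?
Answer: Rational(1205895, 1673) ≈ 720.80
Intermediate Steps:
Function('M')(j) = 16 (Function('M')(j) = Mul(4, Pow(Add(24, -8), Rational(1, 2))) = Mul(4, Pow(16, Rational(1, 2))) = Mul(4, 4) = 16)
Add(Mul(Add(-1734, Mul(-1, -13158)), Pow(Function('M')(-113), -1)), Mul(22746, Pow(Add(3426, Mul(-1, Function('s')(Mul(3, 6)))), -1))) = Add(Mul(Add(-1734, Mul(-1, -13158)), Pow(16, -1)), Mul(22746, Pow(Add(3426, Mul(-1, 80)), -1))) = Add(Mul(Add(-1734, 13158), Rational(1, 16)), Mul(22746, Pow(Add(3426, -80), -1))) = Add(Mul(11424, Rational(1, 16)), Mul(22746, Pow(3346, -1))) = Add(714, Mul(22746, Rational(1, 3346))) = Add(714, Rational(11373, 1673)) = Rational(1205895, 1673)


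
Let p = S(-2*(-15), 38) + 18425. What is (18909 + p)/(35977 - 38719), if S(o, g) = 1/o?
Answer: -1120021/82260 ≈ -13.616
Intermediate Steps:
p = 552751/30 (p = 1/(-2*(-15)) + 18425 = 1/30 + 18425 = 552751/30 ≈ 18425.)
(18909 + p)/(35977 - 38719) = (18909 + 552751/30)/(35977 - 38719) = (1120021/30)/(-2742) = (1120021/30)*(-1/2742) = -1120021/82260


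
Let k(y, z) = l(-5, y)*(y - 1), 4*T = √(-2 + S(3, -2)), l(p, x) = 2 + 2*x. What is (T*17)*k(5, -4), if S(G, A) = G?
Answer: 204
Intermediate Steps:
T = ¼ (T = √(-2 + 3)/4 = √1/4 = (¼)*1 = ¼ ≈ 0.25000)
k(y, z) = (-1 + y)*(2 + 2*y) (k(y, z) = (2 + 2*y)*(y - 1) = (2 + 2*y)*(-1 + y) = (-1 + y)*(2 + 2*y))
(T*17)*k(5, -4) = ((¼)*17)*(-2 + 2*5²) = 17*(-2 + 2*25)/4 = 17*(-2 + 50)/4 = (17/4)*48 = 204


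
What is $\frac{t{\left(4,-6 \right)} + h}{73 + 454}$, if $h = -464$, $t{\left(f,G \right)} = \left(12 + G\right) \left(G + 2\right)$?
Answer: $- \frac{488}{527} \approx -0.926$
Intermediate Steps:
$t{\left(f,G \right)} = \left(2 + G\right) \left(12 + G\right)$ ($t{\left(f,G \right)} = \left(12 + G\right) \left(2 + G\right) = \left(2 + G\right) \left(12 + G\right)$)
$\frac{t{\left(4,-6 \right)} + h}{73 + 454} = \frac{\left(24 + \left(-6\right)^{2} + 14 \left(-6\right)\right) - 464}{73 + 454} = \frac{\left(24 + 36 - 84\right) - 464}{527} = \left(-24 - 464\right) \frac{1}{527} = \left(-488\right) \frac{1}{527} = - \frac{488}{527}$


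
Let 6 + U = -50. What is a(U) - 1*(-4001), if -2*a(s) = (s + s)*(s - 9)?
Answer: 361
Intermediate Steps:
U = -56 (U = -6 - 50 = -56)
a(s) = -s*(-9 + s) (a(s) = -(s + s)*(s - 9)/2 = -2*s*(-9 + s)/2 = -s*(-9 + s))
a(U) - 1*(-4001) = -56*(9 - 1*(-56)) - 1*(-4001) = -56*(9 + 56) + 4001 = -56*65 + 4001 = -3640 + 4001 = 361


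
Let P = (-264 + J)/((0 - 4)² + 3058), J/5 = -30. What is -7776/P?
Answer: 1327968/23 ≈ 57738.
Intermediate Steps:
J = -150 (J = 5*(-30) = -150)
P = -207/1537 (P = (-264 - 150)/((0 - 4)² + 3058) = -414/((-4)² + 3058) = -414/(16 + 3058) = -414/3074 = -414*1/3074 = -207/1537 ≈ -0.13468)
-7776/P = -7776/(-207/1537) = -7776*(-1537/207) = 1327968/23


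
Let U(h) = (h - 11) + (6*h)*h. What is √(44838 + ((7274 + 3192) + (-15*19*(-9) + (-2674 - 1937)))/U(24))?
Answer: √539607952298/3469 ≈ 211.76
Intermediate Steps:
U(h) = -11 + h + 6*h² (U(h) = (-11 + h) + 6*h² = -11 + h + 6*h²)
√(44838 + ((7274 + 3192) + (-15*19*(-9) + (-2674 - 1937)))/U(24)) = √(44838 + ((7274 + 3192) + (-15*19*(-9) + (-2674 - 1937)))/(-11 + 24 + 6*24²)) = √(44838 + (10466 + (-285*(-9) - 4611))/(-11 + 24 + 6*576)) = √(44838 + (10466 + (2565 - 4611))/(-11 + 24 + 3456)) = √(44838 + (10466 - 2046)/3469) = √(44838 + 8420*(1/3469)) = √(44838 + 8420/3469) = √(155551442/3469) = √539607952298/3469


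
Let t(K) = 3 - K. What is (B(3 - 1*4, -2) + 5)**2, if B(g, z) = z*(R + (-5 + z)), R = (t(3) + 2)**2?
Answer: 121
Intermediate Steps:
R = 4 (R = ((3 - 1*3) + 2)**2 = ((3 - 3) + 2)**2 = (0 + 2)**2 = 2**2 = 4)
B(g, z) = z*(-1 + z) (B(g, z) = z*(4 + (-5 + z)) = z*(-1 + z))
(B(3 - 1*4, -2) + 5)**2 = (-2*(-1 - 2) + 5)**2 = (-2*(-3) + 5)**2 = (6 + 5)**2 = 11**2 = 121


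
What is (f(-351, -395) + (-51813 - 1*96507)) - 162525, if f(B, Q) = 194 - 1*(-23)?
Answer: -310628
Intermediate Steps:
f(B, Q) = 217 (f(B, Q) = 194 + 23 = 217)
(f(-351, -395) + (-51813 - 1*96507)) - 162525 = (217 + (-51813 - 1*96507)) - 162525 = (217 + (-51813 - 96507)) - 162525 = (217 - 148320) - 162525 = -148103 - 162525 = -310628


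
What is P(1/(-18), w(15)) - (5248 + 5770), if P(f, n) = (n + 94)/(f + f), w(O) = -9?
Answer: -11783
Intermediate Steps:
P(f, n) = (94 + n)/(2*f) (P(f, n) = (94 + n)/((2*f)) = (94 + n)*(1/(2*f)) = (94 + n)/(2*f))
P(1/(-18), w(15)) - (5248 + 5770) = (94 - 9)/(2*(1/(-18))) - (5248 + 5770) = (½)*85/(-1/18) - 1*11018 = (½)*(-18)*85 - 11018 = -765 - 11018 = -11783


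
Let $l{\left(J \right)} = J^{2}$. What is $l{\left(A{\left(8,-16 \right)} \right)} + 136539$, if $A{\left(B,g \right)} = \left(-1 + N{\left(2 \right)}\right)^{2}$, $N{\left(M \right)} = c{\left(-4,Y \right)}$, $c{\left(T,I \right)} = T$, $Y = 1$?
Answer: $137164$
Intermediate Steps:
$N{\left(M \right)} = -4$
$A{\left(B,g \right)} = 25$ ($A{\left(B,g \right)} = \left(-1 - 4\right)^{2} = \left(-5\right)^{2} = 25$)
$l{\left(A{\left(8,-16 \right)} \right)} + 136539 = 25^{2} + 136539 = 625 + 136539 = 137164$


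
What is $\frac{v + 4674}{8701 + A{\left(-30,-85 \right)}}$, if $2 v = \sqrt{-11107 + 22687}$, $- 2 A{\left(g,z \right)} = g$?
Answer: $\frac{2337}{4358} + \frac{\sqrt{2895}}{8716} \approx 0.54243$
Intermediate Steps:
$A{\left(g,z \right)} = - \frac{g}{2}$
$v = \sqrt{2895}$ ($v = \frac{\sqrt{-11107 + 22687}}{2} = \frac{\sqrt{11580}}{2} = \frac{2 \sqrt{2895}}{2} = \sqrt{2895} \approx 53.805$)
$\frac{v + 4674}{8701 + A{\left(-30,-85 \right)}} = \frac{\sqrt{2895} + 4674}{8701 - -15} = \frac{4674 + \sqrt{2895}}{8701 + 15} = \frac{4674 + \sqrt{2895}}{8716} = \left(4674 + \sqrt{2895}\right) \frac{1}{8716} = \frac{2337}{4358} + \frac{\sqrt{2895}}{8716}$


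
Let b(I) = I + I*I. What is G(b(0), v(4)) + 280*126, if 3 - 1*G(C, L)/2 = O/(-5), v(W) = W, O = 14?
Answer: 176458/5 ≈ 35292.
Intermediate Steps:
b(I) = I + I**2
G(C, L) = 58/5 (G(C, L) = 6 - 28/(-5) = 6 - 28*(-1)/5 = 6 - 2*(-14/5) = 6 + 28/5 = 58/5)
G(b(0), v(4)) + 280*126 = 58/5 + 280*126 = 58/5 + 35280 = 176458/5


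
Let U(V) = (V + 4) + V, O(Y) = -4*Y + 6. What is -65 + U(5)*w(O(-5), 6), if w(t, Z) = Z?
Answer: 19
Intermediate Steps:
O(Y) = 6 - 4*Y
U(V) = 4 + 2*V (U(V) = (4 + V) + V = 4 + 2*V)
-65 + U(5)*w(O(-5), 6) = -65 + (4 + 2*5)*6 = -65 + (4 + 10)*6 = -65 + 14*6 = -65 + 84 = 19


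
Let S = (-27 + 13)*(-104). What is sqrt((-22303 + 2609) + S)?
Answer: I*sqrt(18238) ≈ 135.05*I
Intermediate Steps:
S = 1456 (S = -14*(-104) = 1456)
sqrt((-22303 + 2609) + S) = sqrt((-22303 + 2609) + 1456) = sqrt(-19694 + 1456) = sqrt(-18238) = I*sqrt(18238)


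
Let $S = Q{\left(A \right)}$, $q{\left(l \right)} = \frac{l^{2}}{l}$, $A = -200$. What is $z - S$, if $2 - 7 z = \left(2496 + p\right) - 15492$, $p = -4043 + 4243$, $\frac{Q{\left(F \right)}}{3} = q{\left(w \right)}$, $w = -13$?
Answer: $\frac{13071}{7} \approx 1867.3$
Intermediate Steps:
$q{\left(l \right)} = l$
$Q{\left(F \right)} = -39$ ($Q{\left(F \right)} = 3 \left(-13\right) = -39$)
$p = 200$
$S = -39$
$z = \frac{12798}{7}$ ($z = \frac{2}{7} - \frac{\left(2496 + 200\right) - 15492}{7} = \frac{2}{7} - \frac{2696 - 15492}{7} = \frac{2}{7} - -1828 = \frac{2}{7} + 1828 = \frac{12798}{7} \approx 1828.3$)
$z - S = \frac{12798}{7} - -39 = \frac{12798}{7} + 39 = \frac{13071}{7}$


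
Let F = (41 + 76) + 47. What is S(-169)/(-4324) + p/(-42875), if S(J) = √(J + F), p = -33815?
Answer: 6763/8575 - I*√5/4324 ≈ 0.78869 - 0.00051713*I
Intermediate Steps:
F = 164 (F = 117 + 47 = 164)
S(J) = √(164 + J) (S(J) = √(J + 164) = √(164 + J))
S(-169)/(-4324) + p/(-42875) = √(164 - 169)/(-4324) - 33815/(-42875) = √(-5)*(-1/4324) - 33815*(-1/42875) = (I*√5)*(-1/4324) + 6763/8575 = -I*√5/4324 + 6763/8575 = 6763/8575 - I*√5/4324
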